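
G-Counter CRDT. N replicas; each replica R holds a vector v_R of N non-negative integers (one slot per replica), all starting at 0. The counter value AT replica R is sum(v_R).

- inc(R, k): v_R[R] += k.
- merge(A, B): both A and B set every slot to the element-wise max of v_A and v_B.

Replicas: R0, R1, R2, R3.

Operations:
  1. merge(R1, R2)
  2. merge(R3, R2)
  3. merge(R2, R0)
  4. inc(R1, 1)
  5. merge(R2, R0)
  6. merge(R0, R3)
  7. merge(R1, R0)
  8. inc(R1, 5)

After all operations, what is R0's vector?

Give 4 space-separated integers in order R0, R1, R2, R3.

Op 1: merge R1<->R2 -> R1=(0,0,0,0) R2=(0,0,0,0)
Op 2: merge R3<->R2 -> R3=(0,0,0,0) R2=(0,0,0,0)
Op 3: merge R2<->R0 -> R2=(0,0,0,0) R0=(0,0,0,0)
Op 4: inc R1 by 1 -> R1=(0,1,0,0) value=1
Op 5: merge R2<->R0 -> R2=(0,0,0,0) R0=(0,0,0,0)
Op 6: merge R0<->R3 -> R0=(0,0,0,0) R3=(0,0,0,0)
Op 7: merge R1<->R0 -> R1=(0,1,0,0) R0=(0,1,0,0)
Op 8: inc R1 by 5 -> R1=(0,6,0,0) value=6

Answer: 0 1 0 0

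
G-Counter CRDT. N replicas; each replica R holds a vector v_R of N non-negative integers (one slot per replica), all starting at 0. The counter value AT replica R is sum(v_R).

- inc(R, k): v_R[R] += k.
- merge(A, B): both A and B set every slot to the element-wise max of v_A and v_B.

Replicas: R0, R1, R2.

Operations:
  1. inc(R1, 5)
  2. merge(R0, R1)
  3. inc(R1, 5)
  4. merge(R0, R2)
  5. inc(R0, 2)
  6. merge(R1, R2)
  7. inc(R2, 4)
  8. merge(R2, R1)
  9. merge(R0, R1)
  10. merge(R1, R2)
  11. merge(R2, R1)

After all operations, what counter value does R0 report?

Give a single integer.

Op 1: inc R1 by 5 -> R1=(0,5,0) value=5
Op 2: merge R0<->R1 -> R0=(0,5,0) R1=(0,5,0)
Op 3: inc R1 by 5 -> R1=(0,10,0) value=10
Op 4: merge R0<->R2 -> R0=(0,5,0) R2=(0,5,0)
Op 5: inc R0 by 2 -> R0=(2,5,0) value=7
Op 6: merge R1<->R2 -> R1=(0,10,0) R2=(0,10,0)
Op 7: inc R2 by 4 -> R2=(0,10,4) value=14
Op 8: merge R2<->R1 -> R2=(0,10,4) R1=(0,10,4)
Op 9: merge R0<->R1 -> R0=(2,10,4) R1=(2,10,4)
Op 10: merge R1<->R2 -> R1=(2,10,4) R2=(2,10,4)
Op 11: merge R2<->R1 -> R2=(2,10,4) R1=(2,10,4)

Answer: 16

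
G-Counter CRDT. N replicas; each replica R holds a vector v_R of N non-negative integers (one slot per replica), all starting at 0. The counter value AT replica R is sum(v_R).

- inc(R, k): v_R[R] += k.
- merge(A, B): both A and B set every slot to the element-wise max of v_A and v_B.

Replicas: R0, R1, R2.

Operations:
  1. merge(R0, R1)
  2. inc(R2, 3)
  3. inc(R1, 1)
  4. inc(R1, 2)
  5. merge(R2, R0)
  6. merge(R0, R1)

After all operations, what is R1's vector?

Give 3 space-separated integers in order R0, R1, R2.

Answer: 0 3 3

Derivation:
Op 1: merge R0<->R1 -> R0=(0,0,0) R1=(0,0,0)
Op 2: inc R2 by 3 -> R2=(0,0,3) value=3
Op 3: inc R1 by 1 -> R1=(0,1,0) value=1
Op 4: inc R1 by 2 -> R1=(0,3,0) value=3
Op 5: merge R2<->R0 -> R2=(0,0,3) R0=(0,0,3)
Op 6: merge R0<->R1 -> R0=(0,3,3) R1=(0,3,3)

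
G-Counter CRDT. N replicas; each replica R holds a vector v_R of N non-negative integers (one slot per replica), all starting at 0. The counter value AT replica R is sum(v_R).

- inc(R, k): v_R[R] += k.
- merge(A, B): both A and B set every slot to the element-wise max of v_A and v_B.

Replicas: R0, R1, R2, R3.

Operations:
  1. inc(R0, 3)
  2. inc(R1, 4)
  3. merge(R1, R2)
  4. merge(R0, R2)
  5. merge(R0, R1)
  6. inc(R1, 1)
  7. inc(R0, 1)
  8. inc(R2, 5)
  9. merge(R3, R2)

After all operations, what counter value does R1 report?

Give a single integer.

Answer: 8

Derivation:
Op 1: inc R0 by 3 -> R0=(3,0,0,0) value=3
Op 2: inc R1 by 4 -> R1=(0,4,0,0) value=4
Op 3: merge R1<->R2 -> R1=(0,4,0,0) R2=(0,4,0,0)
Op 4: merge R0<->R2 -> R0=(3,4,0,0) R2=(3,4,0,0)
Op 5: merge R0<->R1 -> R0=(3,4,0,0) R1=(3,4,0,0)
Op 6: inc R1 by 1 -> R1=(3,5,0,0) value=8
Op 7: inc R0 by 1 -> R0=(4,4,0,0) value=8
Op 8: inc R2 by 5 -> R2=(3,4,5,0) value=12
Op 9: merge R3<->R2 -> R3=(3,4,5,0) R2=(3,4,5,0)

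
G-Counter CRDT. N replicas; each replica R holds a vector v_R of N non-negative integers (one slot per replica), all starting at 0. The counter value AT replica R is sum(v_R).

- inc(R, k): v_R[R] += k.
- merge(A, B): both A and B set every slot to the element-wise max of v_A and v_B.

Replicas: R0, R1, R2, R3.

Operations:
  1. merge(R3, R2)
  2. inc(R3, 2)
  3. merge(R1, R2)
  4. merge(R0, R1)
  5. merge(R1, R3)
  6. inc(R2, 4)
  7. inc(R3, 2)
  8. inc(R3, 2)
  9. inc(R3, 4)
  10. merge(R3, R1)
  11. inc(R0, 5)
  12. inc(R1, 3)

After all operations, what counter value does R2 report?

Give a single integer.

Answer: 4

Derivation:
Op 1: merge R3<->R2 -> R3=(0,0,0,0) R2=(0,0,0,0)
Op 2: inc R3 by 2 -> R3=(0,0,0,2) value=2
Op 3: merge R1<->R2 -> R1=(0,0,0,0) R2=(0,0,0,0)
Op 4: merge R0<->R1 -> R0=(0,0,0,0) R1=(0,0,0,0)
Op 5: merge R1<->R3 -> R1=(0,0,0,2) R3=(0,0,0,2)
Op 6: inc R2 by 4 -> R2=(0,0,4,0) value=4
Op 7: inc R3 by 2 -> R3=(0,0,0,4) value=4
Op 8: inc R3 by 2 -> R3=(0,0,0,6) value=6
Op 9: inc R3 by 4 -> R3=(0,0,0,10) value=10
Op 10: merge R3<->R1 -> R3=(0,0,0,10) R1=(0,0,0,10)
Op 11: inc R0 by 5 -> R0=(5,0,0,0) value=5
Op 12: inc R1 by 3 -> R1=(0,3,0,10) value=13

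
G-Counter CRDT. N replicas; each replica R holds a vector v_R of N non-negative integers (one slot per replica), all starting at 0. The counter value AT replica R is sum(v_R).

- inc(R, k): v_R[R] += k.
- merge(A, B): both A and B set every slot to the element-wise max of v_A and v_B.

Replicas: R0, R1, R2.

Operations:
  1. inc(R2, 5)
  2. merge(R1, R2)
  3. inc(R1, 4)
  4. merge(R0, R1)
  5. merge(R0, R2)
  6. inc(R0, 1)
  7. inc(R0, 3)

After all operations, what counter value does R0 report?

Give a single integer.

Answer: 13

Derivation:
Op 1: inc R2 by 5 -> R2=(0,0,5) value=5
Op 2: merge R1<->R2 -> R1=(0,0,5) R2=(0,0,5)
Op 3: inc R1 by 4 -> R1=(0,4,5) value=9
Op 4: merge R0<->R1 -> R0=(0,4,5) R1=(0,4,5)
Op 5: merge R0<->R2 -> R0=(0,4,5) R2=(0,4,5)
Op 6: inc R0 by 1 -> R0=(1,4,5) value=10
Op 7: inc R0 by 3 -> R0=(4,4,5) value=13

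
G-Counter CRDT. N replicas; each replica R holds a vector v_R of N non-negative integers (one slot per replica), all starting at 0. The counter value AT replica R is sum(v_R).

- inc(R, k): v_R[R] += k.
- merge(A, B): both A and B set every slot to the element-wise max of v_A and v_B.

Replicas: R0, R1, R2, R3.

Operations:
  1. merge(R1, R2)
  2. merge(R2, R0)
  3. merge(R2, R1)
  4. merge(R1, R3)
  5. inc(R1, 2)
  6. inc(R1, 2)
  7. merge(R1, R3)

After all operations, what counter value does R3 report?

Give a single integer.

Op 1: merge R1<->R2 -> R1=(0,0,0,0) R2=(0,0,0,0)
Op 2: merge R2<->R0 -> R2=(0,0,0,0) R0=(0,0,0,0)
Op 3: merge R2<->R1 -> R2=(0,0,0,0) R1=(0,0,0,0)
Op 4: merge R1<->R3 -> R1=(0,0,0,0) R3=(0,0,0,0)
Op 5: inc R1 by 2 -> R1=(0,2,0,0) value=2
Op 6: inc R1 by 2 -> R1=(0,4,0,0) value=4
Op 7: merge R1<->R3 -> R1=(0,4,0,0) R3=(0,4,0,0)

Answer: 4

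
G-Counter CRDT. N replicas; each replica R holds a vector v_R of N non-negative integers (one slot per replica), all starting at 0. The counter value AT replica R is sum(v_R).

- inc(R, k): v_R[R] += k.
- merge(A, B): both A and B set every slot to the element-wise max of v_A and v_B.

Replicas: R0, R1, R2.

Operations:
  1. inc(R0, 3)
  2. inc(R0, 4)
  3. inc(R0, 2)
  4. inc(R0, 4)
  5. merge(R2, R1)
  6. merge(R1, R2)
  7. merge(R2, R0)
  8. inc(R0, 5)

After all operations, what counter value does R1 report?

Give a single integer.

Op 1: inc R0 by 3 -> R0=(3,0,0) value=3
Op 2: inc R0 by 4 -> R0=(7,0,0) value=7
Op 3: inc R0 by 2 -> R0=(9,0,0) value=9
Op 4: inc R0 by 4 -> R0=(13,0,0) value=13
Op 5: merge R2<->R1 -> R2=(0,0,0) R1=(0,0,0)
Op 6: merge R1<->R2 -> R1=(0,0,0) R2=(0,0,0)
Op 7: merge R2<->R0 -> R2=(13,0,0) R0=(13,0,0)
Op 8: inc R0 by 5 -> R0=(18,0,0) value=18

Answer: 0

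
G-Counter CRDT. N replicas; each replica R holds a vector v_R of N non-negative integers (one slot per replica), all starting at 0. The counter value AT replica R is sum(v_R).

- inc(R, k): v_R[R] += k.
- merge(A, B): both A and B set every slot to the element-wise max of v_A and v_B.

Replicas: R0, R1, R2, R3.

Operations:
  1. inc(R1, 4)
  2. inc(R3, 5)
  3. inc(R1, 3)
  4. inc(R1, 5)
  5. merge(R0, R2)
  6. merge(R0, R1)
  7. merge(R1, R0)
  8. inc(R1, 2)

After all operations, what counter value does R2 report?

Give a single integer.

Answer: 0

Derivation:
Op 1: inc R1 by 4 -> R1=(0,4,0,0) value=4
Op 2: inc R3 by 5 -> R3=(0,0,0,5) value=5
Op 3: inc R1 by 3 -> R1=(0,7,0,0) value=7
Op 4: inc R1 by 5 -> R1=(0,12,0,0) value=12
Op 5: merge R0<->R2 -> R0=(0,0,0,0) R2=(0,0,0,0)
Op 6: merge R0<->R1 -> R0=(0,12,0,0) R1=(0,12,0,0)
Op 7: merge R1<->R0 -> R1=(0,12,0,0) R0=(0,12,0,0)
Op 8: inc R1 by 2 -> R1=(0,14,0,0) value=14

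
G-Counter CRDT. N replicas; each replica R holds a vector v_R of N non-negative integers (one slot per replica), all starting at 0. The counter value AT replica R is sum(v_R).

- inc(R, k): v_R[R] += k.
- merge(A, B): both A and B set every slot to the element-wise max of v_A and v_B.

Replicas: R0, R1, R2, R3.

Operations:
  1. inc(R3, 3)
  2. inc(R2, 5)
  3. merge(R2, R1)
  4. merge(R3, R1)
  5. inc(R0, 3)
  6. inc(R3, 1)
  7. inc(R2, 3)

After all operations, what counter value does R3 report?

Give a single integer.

Op 1: inc R3 by 3 -> R3=(0,0,0,3) value=3
Op 2: inc R2 by 5 -> R2=(0,0,5,0) value=5
Op 3: merge R2<->R1 -> R2=(0,0,5,0) R1=(0,0,5,0)
Op 4: merge R3<->R1 -> R3=(0,0,5,3) R1=(0,0,5,3)
Op 5: inc R0 by 3 -> R0=(3,0,0,0) value=3
Op 6: inc R3 by 1 -> R3=(0,0,5,4) value=9
Op 7: inc R2 by 3 -> R2=(0,0,8,0) value=8

Answer: 9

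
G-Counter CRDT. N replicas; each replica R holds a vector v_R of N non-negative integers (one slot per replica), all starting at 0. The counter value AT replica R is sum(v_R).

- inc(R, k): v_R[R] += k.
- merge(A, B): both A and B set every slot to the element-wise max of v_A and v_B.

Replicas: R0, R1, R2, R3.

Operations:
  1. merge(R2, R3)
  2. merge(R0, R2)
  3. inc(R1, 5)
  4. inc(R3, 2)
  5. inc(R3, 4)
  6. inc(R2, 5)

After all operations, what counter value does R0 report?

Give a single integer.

Op 1: merge R2<->R3 -> R2=(0,0,0,0) R3=(0,0,0,0)
Op 2: merge R0<->R2 -> R0=(0,0,0,0) R2=(0,0,0,0)
Op 3: inc R1 by 5 -> R1=(0,5,0,0) value=5
Op 4: inc R3 by 2 -> R3=(0,0,0,2) value=2
Op 5: inc R3 by 4 -> R3=(0,0,0,6) value=6
Op 6: inc R2 by 5 -> R2=(0,0,5,0) value=5

Answer: 0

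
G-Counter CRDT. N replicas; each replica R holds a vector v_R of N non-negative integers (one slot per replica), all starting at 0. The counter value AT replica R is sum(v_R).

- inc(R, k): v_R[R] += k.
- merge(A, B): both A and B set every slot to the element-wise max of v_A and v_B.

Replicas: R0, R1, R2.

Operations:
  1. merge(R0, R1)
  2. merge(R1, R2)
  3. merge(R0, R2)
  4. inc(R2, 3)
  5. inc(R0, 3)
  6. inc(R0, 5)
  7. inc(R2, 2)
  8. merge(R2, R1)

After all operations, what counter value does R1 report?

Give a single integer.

Op 1: merge R0<->R1 -> R0=(0,0,0) R1=(0,0,0)
Op 2: merge R1<->R2 -> R1=(0,0,0) R2=(0,0,0)
Op 3: merge R0<->R2 -> R0=(0,0,0) R2=(0,0,0)
Op 4: inc R2 by 3 -> R2=(0,0,3) value=3
Op 5: inc R0 by 3 -> R0=(3,0,0) value=3
Op 6: inc R0 by 5 -> R0=(8,0,0) value=8
Op 7: inc R2 by 2 -> R2=(0,0,5) value=5
Op 8: merge R2<->R1 -> R2=(0,0,5) R1=(0,0,5)

Answer: 5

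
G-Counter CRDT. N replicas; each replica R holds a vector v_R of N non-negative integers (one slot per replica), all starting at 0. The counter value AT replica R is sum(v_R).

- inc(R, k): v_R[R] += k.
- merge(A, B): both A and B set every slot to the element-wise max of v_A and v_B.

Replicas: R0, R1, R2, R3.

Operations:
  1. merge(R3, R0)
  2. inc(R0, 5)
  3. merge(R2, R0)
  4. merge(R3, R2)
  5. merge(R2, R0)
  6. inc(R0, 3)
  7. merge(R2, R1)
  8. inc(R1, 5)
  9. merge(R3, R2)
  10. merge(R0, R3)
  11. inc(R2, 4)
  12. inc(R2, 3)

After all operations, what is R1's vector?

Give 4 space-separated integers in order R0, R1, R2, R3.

Op 1: merge R3<->R0 -> R3=(0,0,0,0) R0=(0,0,0,0)
Op 2: inc R0 by 5 -> R0=(5,0,0,0) value=5
Op 3: merge R2<->R0 -> R2=(5,0,0,0) R0=(5,0,0,0)
Op 4: merge R3<->R2 -> R3=(5,0,0,0) R2=(5,0,0,0)
Op 5: merge R2<->R0 -> R2=(5,0,0,0) R0=(5,0,0,0)
Op 6: inc R0 by 3 -> R0=(8,0,0,0) value=8
Op 7: merge R2<->R1 -> R2=(5,0,0,0) R1=(5,0,0,0)
Op 8: inc R1 by 5 -> R1=(5,5,0,0) value=10
Op 9: merge R3<->R2 -> R3=(5,0,0,0) R2=(5,0,0,0)
Op 10: merge R0<->R3 -> R0=(8,0,0,0) R3=(8,0,0,0)
Op 11: inc R2 by 4 -> R2=(5,0,4,0) value=9
Op 12: inc R2 by 3 -> R2=(5,0,7,0) value=12

Answer: 5 5 0 0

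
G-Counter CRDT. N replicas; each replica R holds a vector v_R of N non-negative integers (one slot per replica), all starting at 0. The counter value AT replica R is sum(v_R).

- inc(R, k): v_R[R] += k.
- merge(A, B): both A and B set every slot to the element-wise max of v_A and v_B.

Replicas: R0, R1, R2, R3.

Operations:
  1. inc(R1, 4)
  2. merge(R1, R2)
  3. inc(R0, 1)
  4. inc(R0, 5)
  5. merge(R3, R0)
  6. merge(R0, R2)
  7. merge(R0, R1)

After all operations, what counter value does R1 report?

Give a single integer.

Answer: 10

Derivation:
Op 1: inc R1 by 4 -> R1=(0,4,0,0) value=4
Op 2: merge R1<->R2 -> R1=(0,4,0,0) R2=(0,4,0,0)
Op 3: inc R0 by 1 -> R0=(1,0,0,0) value=1
Op 4: inc R0 by 5 -> R0=(6,0,0,0) value=6
Op 5: merge R3<->R0 -> R3=(6,0,0,0) R0=(6,0,0,0)
Op 6: merge R0<->R2 -> R0=(6,4,0,0) R2=(6,4,0,0)
Op 7: merge R0<->R1 -> R0=(6,4,0,0) R1=(6,4,0,0)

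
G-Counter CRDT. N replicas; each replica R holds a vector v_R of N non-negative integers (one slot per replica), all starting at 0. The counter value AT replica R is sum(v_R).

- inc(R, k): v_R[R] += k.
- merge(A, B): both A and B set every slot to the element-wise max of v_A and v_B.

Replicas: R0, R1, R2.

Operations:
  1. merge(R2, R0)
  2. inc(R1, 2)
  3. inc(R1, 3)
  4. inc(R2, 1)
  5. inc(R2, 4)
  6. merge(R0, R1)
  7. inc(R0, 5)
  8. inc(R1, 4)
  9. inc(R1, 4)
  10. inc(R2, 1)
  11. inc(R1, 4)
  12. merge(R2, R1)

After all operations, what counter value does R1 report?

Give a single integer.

Answer: 23

Derivation:
Op 1: merge R2<->R0 -> R2=(0,0,0) R0=(0,0,0)
Op 2: inc R1 by 2 -> R1=(0,2,0) value=2
Op 3: inc R1 by 3 -> R1=(0,5,0) value=5
Op 4: inc R2 by 1 -> R2=(0,0,1) value=1
Op 5: inc R2 by 4 -> R2=(0,0,5) value=5
Op 6: merge R0<->R1 -> R0=(0,5,0) R1=(0,5,0)
Op 7: inc R0 by 5 -> R0=(5,5,0) value=10
Op 8: inc R1 by 4 -> R1=(0,9,0) value=9
Op 9: inc R1 by 4 -> R1=(0,13,0) value=13
Op 10: inc R2 by 1 -> R2=(0,0,6) value=6
Op 11: inc R1 by 4 -> R1=(0,17,0) value=17
Op 12: merge R2<->R1 -> R2=(0,17,6) R1=(0,17,6)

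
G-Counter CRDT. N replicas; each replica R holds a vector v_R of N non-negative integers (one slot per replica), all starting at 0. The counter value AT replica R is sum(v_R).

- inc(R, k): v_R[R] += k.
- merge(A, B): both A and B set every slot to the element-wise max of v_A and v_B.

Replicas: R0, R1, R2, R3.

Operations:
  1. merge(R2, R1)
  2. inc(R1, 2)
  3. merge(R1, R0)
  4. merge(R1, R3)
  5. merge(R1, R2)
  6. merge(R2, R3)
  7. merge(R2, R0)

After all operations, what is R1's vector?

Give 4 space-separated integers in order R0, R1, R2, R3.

Op 1: merge R2<->R1 -> R2=(0,0,0,0) R1=(0,0,0,0)
Op 2: inc R1 by 2 -> R1=(0,2,0,0) value=2
Op 3: merge R1<->R0 -> R1=(0,2,0,0) R0=(0,2,0,0)
Op 4: merge R1<->R3 -> R1=(0,2,0,0) R3=(0,2,0,0)
Op 5: merge R1<->R2 -> R1=(0,2,0,0) R2=(0,2,0,0)
Op 6: merge R2<->R3 -> R2=(0,2,0,0) R3=(0,2,0,0)
Op 7: merge R2<->R0 -> R2=(0,2,0,0) R0=(0,2,0,0)

Answer: 0 2 0 0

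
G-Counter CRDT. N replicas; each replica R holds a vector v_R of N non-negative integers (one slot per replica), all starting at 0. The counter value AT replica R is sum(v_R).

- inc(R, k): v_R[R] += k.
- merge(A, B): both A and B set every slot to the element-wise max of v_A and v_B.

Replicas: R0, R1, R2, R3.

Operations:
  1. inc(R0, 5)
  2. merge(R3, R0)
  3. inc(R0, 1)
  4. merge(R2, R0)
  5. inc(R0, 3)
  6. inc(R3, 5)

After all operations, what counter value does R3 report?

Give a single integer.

Answer: 10

Derivation:
Op 1: inc R0 by 5 -> R0=(5,0,0,0) value=5
Op 2: merge R3<->R0 -> R3=(5,0,0,0) R0=(5,0,0,0)
Op 3: inc R0 by 1 -> R0=(6,0,0,0) value=6
Op 4: merge R2<->R0 -> R2=(6,0,0,0) R0=(6,0,0,0)
Op 5: inc R0 by 3 -> R0=(9,0,0,0) value=9
Op 6: inc R3 by 5 -> R3=(5,0,0,5) value=10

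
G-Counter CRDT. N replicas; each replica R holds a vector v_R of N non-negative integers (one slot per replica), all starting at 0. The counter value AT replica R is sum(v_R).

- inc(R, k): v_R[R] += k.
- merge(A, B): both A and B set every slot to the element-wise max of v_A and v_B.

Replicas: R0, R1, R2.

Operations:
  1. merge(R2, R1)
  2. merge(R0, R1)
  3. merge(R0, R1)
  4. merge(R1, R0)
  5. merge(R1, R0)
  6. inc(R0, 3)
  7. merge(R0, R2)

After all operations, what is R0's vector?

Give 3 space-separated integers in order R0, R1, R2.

Op 1: merge R2<->R1 -> R2=(0,0,0) R1=(0,0,0)
Op 2: merge R0<->R1 -> R0=(0,0,0) R1=(0,0,0)
Op 3: merge R0<->R1 -> R0=(0,0,0) R1=(0,0,0)
Op 4: merge R1<->R0 -> R1=(0,0,0) R0=(0,0,0)
Op 5: merge R1<->R0 -> R1=(0,0,0) R0=(0,0,0)
Op 6: inc R0 by 3 -> R0=(3,0,0) value=3
Op 7: merge R0<->R2 -> R0=(3,0,0) R2=(3,0,0)

Answer: 3 0 0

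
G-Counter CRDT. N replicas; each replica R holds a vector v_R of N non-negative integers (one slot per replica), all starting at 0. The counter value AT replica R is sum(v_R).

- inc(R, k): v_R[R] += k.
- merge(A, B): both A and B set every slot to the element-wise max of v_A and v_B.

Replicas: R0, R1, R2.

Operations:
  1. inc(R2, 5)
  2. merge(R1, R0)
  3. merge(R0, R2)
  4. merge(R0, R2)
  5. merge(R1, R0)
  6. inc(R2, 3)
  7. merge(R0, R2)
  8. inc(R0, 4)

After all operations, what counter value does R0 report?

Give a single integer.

Op 1: inc R2 by 5 -> R2=(0,0,5) value=5
Op 2: merge R1<->R0 -> R1=(0,0,0) R0=(0,0,0)
Op 3: merge R0<->R2 -> R0=(0,0,5) R2=(0,0,5)
Op 4: merge R0<->R2 -> R0=(0,0,5) R2=(0,0,5)
Op 5: merge R1<->R0 -> R1=(0,0,5) R0=(0,0,5)
Op 6: inc R2 by 3 -> R2=(0,0,8) value=8
Op 7: merge R0<->R2 -> R0=(0,0,8) R2=(0,0,8)
Op 8: inc R0 by 4 -> R0=(4,0,8) value=12

Answer: 12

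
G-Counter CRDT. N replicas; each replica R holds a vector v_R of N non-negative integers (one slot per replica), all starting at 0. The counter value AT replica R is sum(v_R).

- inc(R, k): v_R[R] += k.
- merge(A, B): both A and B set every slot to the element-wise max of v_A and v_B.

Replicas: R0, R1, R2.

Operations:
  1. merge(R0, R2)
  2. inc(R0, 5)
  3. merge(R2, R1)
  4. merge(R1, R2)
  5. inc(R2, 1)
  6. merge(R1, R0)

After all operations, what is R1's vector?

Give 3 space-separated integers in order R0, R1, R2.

Op 1: merge R0<->R2 -> R0=(0,0,0) R2=(0,0,0)
Op 2: inc R0 by 5 -> R0=(5,0,0) value=5
Op 3: merge R2<->R1 -> R2=(0,0,0) R1=(0,0,0)
Op 4: merge R1<->R2 -> R1=(0,0,0) R2=(0,0,0)
Op 5: inc R2 by 1 -> R2=(0,0,1) value=1
Op 6: merge R1<->R0 -> R1=(5,0,0) R0=(5,0,0)

Answer: 5 0 0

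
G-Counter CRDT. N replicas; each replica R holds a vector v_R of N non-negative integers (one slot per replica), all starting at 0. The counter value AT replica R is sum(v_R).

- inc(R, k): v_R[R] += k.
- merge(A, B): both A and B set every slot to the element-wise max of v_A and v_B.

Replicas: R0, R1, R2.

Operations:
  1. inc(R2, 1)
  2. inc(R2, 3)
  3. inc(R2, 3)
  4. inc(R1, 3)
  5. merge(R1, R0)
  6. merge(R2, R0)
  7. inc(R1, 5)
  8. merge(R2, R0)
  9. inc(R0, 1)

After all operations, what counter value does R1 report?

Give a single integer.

Op 1: inc R2 by 1 -> R2=(0,0,1) value=1
Op 2: inc R2 by 3 -> R2=(0,0,4) value=4
Op 3: inc R2 by 3 -> R2=(0,0,7) value=7
Op 4: inc R1 by 3 -> R1=(0,3,0) value=3
Op 5: merge R1<->R0 -> R1=(0,3,0) R0=(0,3,0)
Op 6: merge R2<->R0 -> R2=(0,3,7) R0=(0,3,7)
Op 7: inc R1 by 5 -> R1=(0,8,0) value=8
Op 8: merge R2<->R0 -> R2=(0,3,7) R0=(0,3,7)
Op 9: inc R0 by 1 -> R0=(1,3,7) value=11

Answer: 8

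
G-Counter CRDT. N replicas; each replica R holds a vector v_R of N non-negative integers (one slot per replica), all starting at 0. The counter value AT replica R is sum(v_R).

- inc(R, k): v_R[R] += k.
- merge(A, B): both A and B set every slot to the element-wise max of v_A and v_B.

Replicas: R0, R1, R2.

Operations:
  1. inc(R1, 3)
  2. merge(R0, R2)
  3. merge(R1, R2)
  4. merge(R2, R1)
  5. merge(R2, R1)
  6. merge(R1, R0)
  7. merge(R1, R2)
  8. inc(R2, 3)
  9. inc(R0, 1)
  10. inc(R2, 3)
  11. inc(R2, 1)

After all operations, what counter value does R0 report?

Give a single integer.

Op 1: inc R1 by 3 -> R1=(0,3,0) value=3
Op 2: merge R0<->R2 -> R0=(0,0,0) R2=(0,0,0)
Op 3: merge R1<->R2 -> R1=(0,3,0) R2=(0,3,0)
Op 4: merge R2<->R1 -> R2=(0,3,0) R1=(0,3,0)
Op 5: merge R2<->R1 -> R2=(0,3,0) R1=(0,3,0)
Op 6: merge R1<->R0 -> R1=(0,3,0) R0=(0,3,0)
Op 7: merge R1<->R2 -> R1=(0,3,0) R2=(0,3,0)
Op 8: inc R2 by 3 -> R2=(0,3,3) value=6
Op 9: inc R0 by 1 -> R0=(1,3,0) value=4
Op 10: inc R2 by 3 -> R2=(0,3,6) value=9
Op 11: inc R2 by 1 -> R2=(0,3,7) value=10

Answer: 4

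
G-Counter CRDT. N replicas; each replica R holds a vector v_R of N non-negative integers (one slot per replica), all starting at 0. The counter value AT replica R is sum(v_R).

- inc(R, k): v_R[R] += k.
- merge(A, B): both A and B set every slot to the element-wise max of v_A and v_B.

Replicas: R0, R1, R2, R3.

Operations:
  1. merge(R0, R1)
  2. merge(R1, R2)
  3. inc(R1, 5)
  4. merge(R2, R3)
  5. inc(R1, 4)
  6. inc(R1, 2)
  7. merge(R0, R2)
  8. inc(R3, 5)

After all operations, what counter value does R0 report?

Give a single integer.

Answer: 0

Derivation:
Op 1: merge R0<->R1 -> R0=(0,0,0,0) R1=(0,0,0,0)
Op 2: merge R1<->R2 -> R1=(0,0,0,0) R2=(0,0,0,0)
Op 3: inc R1 by 5 -> R1=(0,5,0,0) value=5
Op 4: merge R2<->R3 -> R2=(0,0,0,0) R3=(0,0,0,0)
Op 5: inc R1 by 4 -> R1=(0,9,0,0) value=9
Op 6: inc R1 by 2 -> R1=(0,11,0,0) value=11
Op 7: merge R0<->R2 -> R0=(0,0,0,0) R2=(0,0,0,0)
Op 8: inc R3 by 5 -> R3=(0,0,0,5) value=5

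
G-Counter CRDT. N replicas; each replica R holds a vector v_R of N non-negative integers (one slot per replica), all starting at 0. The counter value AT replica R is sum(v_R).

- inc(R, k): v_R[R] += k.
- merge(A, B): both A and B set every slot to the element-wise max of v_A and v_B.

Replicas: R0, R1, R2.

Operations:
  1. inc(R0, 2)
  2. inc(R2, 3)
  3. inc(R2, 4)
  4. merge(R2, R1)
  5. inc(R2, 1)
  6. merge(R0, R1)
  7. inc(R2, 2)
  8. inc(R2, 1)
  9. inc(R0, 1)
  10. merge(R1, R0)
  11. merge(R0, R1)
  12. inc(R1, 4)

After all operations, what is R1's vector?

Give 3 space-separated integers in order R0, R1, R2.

Op 1: inc R0 by 2 -> R0=(2,0,0) value=2
Op 2: inc R2 by 3 -> R2=(0,0,3) value=3
Op 3: inc R2 by 4 -> R2=(0,0,7) value=7
Op 4: merge R2<->R1 -> R2=(0,0,7) R1=(0,0,7)
Op 5: inc R2 by 1 -> R2=(0,0,8) value=8
Op 6: merge R0<->R1 -> R0=(2,0,7) R1=(2,0,7)
Op 7: inc R2 by 2 -> R2=(0,0,10) value=10
Op 8: inc R2 by 1 -> R2=(0,0,11) value=11
Op 9: inc R0 by 1 -> R0=(3,0,7) value=10
Op 10: merge R1<->R0 -> R1=(3,0,7) R0=(3,0,7)
Op 11: merge R0<->R1 -> R0=(3,0,7) R1=(3,0,7)
Op 12: inc R1 by 4 -> R1=(3,4,7) value=14

Answer: 3 4 7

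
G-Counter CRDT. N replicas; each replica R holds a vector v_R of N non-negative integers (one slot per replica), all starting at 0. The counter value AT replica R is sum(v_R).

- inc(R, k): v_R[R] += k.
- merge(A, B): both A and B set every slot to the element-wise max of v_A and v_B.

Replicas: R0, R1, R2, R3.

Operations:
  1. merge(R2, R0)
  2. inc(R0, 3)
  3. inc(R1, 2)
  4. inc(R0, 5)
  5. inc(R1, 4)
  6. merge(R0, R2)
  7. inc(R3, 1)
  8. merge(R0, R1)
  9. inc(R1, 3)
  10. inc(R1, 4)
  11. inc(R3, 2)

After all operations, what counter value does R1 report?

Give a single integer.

Op 1: merge R2<->R0 -> R2=(0,0,0,0) R0=(0,0,0,0)
Op 2: inc R0 by 3 -> R0=(3,0,0,0) value=3
Op 3: inc R1 by 2 -> R1=(0,2,0,0) value=2
Op 4: inc R0 by 5 -> R0=(8,0,0,0) value=8
Op 5: inc R1 by 4 -> R1=(0,6,0,0) value=6
Op 6: merge R0<->R2 -> R0=(8,0,0,0) R2=(8,0,0,0)
Op 7: inc R3 by 1 -> R3=(0,0,0,1) value=1
Op 8: merge R0<->R1 -> R0=(8,6,0,0) R1=(8,6,0,0)
Op 9: inc R1 by 3 -> R1=(8,9,0,0) value=17
Op 10: inc R1 by 4 -> R1=(8,13,0,0) value=21
Op 11: inc R3 by 2 -> R3=(0,0,0,3) value=3

Answer: 21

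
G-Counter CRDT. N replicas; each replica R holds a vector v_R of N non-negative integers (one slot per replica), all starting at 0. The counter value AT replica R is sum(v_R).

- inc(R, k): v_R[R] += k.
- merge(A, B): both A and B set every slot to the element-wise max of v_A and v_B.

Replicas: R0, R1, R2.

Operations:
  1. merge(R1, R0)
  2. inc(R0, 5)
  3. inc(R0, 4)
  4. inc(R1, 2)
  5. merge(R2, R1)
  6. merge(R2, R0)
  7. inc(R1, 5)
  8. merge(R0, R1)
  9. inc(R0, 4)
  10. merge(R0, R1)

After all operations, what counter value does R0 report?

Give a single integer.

Op 1: merge R1<->R0 -> R1=(0,0,0) R0=(0,0,0)
Op 2: inc R0 by 5 -> R0=(5,0,0) value=5
Op 3: inc R0 by 4 -> R0=(9,0,0) value=9
Op 4: inc R1 by 2 -> R1=(0,2,0) value=2
Op 5: merge R2<->R1 -> R2=(0,2,0) R1=(0,2,0)
Op 6: merge R2<->R0 -> R2=(9,2,0) R0=(9,2,0)
Op 7: inc R1 by 5 -> R1=(0,7,0) value=7
Op 8: merge R0<->R1 -> R0=(9,7,0) R1=(9,7,0)
Op 9: inc R0 by 4 -> R0=(13,7,0) value=20
Op 10: merge R0<->R1 -> R0=(13,7,0) R1=(13,7,0)

Answer: 20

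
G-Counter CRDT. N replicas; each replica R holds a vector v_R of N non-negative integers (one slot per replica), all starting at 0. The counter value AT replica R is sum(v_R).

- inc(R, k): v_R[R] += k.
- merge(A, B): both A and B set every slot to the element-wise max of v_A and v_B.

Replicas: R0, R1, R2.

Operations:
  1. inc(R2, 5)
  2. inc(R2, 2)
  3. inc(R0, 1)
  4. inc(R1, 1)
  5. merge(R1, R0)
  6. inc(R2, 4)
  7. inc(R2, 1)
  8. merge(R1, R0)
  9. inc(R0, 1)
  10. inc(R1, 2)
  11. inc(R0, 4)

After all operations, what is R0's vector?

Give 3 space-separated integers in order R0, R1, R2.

Op 1: inc R2 by 5 -> R2=(0,0,5) value=5
Op 2: inc R2 by 2 -> R2=(0,0,7) value=7
Op 3: inc R0 by 1 -> R0=(1,0,0) value=1
Op 4: inc R1 by 1 -> R1=(0,1,0) value=1
Op 5: merge R1<->R0 -> R1=(1,1,0) R0=(1,1,0)
Op 6: inc R2 by 4 -> R2=(0,0,11) value=11
Op 7: inc R2 by 1 -> R2=(0,0,12) value=12
Op 8: merge R1<->R0 -> R1=(1,1,0) R0=(1,1,0)
Op 9: inc R0 by 1 -> R0=(2,1,0) value=3
Op 10: inc R1 by 2 -> R1=(1,3,0) value=4
Op 11: inc R0 by 4 -> R0=(6,1,0) value=7

Answer: 6 1 0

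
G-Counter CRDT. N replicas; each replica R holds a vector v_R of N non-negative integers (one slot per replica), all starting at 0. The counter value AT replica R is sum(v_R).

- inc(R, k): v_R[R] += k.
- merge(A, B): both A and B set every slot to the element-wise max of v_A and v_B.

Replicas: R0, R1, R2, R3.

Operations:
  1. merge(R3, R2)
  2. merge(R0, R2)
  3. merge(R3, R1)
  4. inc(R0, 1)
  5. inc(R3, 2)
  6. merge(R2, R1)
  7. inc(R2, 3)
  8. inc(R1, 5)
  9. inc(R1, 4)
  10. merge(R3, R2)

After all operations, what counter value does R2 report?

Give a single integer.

Op 1: merge R3<->R2 -> R3=(0,0,0,0) R2=(0,0,0,0)
Op 2: merge R0<->R2 -> R0=(0,0,0,0) R2=(0,0,0,0)
Op 3: merge R3<->R1 -> R3=(0,0,0,0) R1=(0,0,0,0)
Op 4: inc R0 by 1 -> R0=(1,0,0,0) value=1
Op 5: inc R3 by 2 -> R3=(0,0,0,2) value=2
Op 6: merge R2<->R1 -> R2=(0,0,0,0) R1=(0,0,0,0)
Op 7: inc R2 by 3 -> R2=(0,0,3,0) value=3
Op 8: inc R1 by 5 -> R1=(0,5,0,0) value=5
Op 9: inc R1 by 4 -> R1=(0,9,0,0) value=9
Op 10: merge R3<->R2 -> R3=(0,0,3,2) R2=(0,0,3,2)

Answer: 5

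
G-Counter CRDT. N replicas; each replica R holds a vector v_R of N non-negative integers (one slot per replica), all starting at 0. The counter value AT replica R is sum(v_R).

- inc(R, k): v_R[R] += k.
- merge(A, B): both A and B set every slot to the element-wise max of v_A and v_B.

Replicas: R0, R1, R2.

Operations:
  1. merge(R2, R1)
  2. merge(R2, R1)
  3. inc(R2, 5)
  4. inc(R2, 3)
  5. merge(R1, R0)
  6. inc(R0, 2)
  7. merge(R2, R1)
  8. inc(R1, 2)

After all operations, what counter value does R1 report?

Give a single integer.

Answer: 10

Derivation:
Op 1: merge R2<->R1 -> R2=(0,0,0) R1=(0,0,0)
Op 2: merge R2<->R1 -> R2=(0,0,0) R1=(0,0,0)
Op 3: inc R2 by 5 -> R2=(0,0,5) value=5
Op 4: inc R2 by 3 -> R2=(0,0,8) value=8
Op 5: merge R1<->R0 -> R1=(0,0,0) R0=(0,0,0)
Op 6: inc R0 by 2 -> R0=(2,0,0) value=2
Op 7: merge R2<->R1 -> R2=(0,0,8) R1=(0,0,8)
Op 8: inc R1 by 2 -> R1=(0,2,8) value=10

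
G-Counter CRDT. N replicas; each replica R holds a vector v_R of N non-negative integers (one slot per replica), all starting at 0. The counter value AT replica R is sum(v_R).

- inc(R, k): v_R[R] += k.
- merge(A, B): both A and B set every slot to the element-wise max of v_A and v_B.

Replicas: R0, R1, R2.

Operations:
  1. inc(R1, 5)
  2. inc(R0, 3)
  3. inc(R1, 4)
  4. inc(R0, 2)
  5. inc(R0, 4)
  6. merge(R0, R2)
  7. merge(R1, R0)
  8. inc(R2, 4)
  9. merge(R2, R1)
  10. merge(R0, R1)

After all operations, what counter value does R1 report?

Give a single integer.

Op 1: inc R1 by 5 -> R1=(0,5,0) value=5
Op 2: inc R0 by 3 -> R0=(3,0,0) value=3
Op 3: inc R1 by 4 -> R1=(0,9,0) value=9
Op 4: inc R0 by 2 -> R0=(5,0,0) value=5
Op 5: inc R0 by 4 -> R0=(9,0,0) value=9
Op 6: merge R0<->R2 -> R0=(9,0,0) R2=(9,0,0)
Op 7: merge R1<->R0 -> R1=(9,9,0) R0=(9,9,0)
Op 8: inc R2 by 4 -> R2=(9,0,4) value=13
Op 9: merge R2<->R1 -> R2=(9,9,4) R1=(9,9,4)
Op 10: merge R0<->R1 -> R0=(9,9,4) R1=(9,9,4)

Answer: 22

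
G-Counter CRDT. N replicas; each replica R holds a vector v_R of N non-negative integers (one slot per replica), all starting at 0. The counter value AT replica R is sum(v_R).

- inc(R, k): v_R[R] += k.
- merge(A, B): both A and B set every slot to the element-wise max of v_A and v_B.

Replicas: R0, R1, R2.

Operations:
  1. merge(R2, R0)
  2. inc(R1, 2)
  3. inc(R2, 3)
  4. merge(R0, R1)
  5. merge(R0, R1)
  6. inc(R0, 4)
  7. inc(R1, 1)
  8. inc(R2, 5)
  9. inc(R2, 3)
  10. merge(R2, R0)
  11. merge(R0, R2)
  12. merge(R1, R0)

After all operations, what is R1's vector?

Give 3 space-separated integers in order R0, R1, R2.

Answer: 4 3 11

Derivation:
Op 1: merge R2<->R0 -> R2=(0,0,0) R0=(0,0,0)
Op 2: inc R1 by 2 -> R1=(0,2,0) value=2
Op 3: inc R2 by 3 -> R2=(0,0,3) value=3
Op 4: merge R0<->R1 -> R0=(0,2,0) R1=(0,2,0)
Op 5: merge R0<->R1 -> R0=(0,2,0) R1=(0,2,0)
Op 6: inc R0 by 4 -> R0=(4,2,0) value=6
Op 7: inc R1 by 1 -> R1=(0,3,0) value=3
Op 8: inc R2 by 5 -> R2=(0,0,8) value=8
Op 9: inc R2 by 3 -> R2=(0,0,11) value=11
Op 10: merge R2<->R0 -> R2=(4,2,11) R0=(4,2,11)
Op 11: merge R0<->R2 -> R0=(4,2,11) R2=(4,2,11)
Op 12: merge R1<->R0 -> R1=(4,3,11) R0=(4,3,11)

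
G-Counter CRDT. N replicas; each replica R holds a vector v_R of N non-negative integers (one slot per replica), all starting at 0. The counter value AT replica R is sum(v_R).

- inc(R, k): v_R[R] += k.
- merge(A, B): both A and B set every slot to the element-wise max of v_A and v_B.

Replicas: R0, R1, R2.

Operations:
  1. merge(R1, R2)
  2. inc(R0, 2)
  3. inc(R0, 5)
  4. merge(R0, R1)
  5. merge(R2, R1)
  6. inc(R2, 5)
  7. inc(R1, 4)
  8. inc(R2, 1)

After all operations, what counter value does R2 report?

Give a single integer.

Op 1: merge R1<->R2 -> R1=(0,0,0) R2=(0,0,0)
Op 2: inc R0 by 2 -> R0=(2,0,0) value=2
Op 3: inc R0 by 5 -> R0=(7,0,0) value=7
Op 4: merge R0<->R1 -> R0=(7,0,0) R1=(7,0,0)
Op 5: merge R2<->R1 -> R2=(7,0,0) R1=(7,0,0)
Op 6: inc R2 by 5 -> R2=(7,0,5) value=12
Op 7: inc R1 by 4 -> R1=(7,4,0) value=11
Op 8: inc R2 by 1 -> R2=(7,0,6) value=13

Answer: 13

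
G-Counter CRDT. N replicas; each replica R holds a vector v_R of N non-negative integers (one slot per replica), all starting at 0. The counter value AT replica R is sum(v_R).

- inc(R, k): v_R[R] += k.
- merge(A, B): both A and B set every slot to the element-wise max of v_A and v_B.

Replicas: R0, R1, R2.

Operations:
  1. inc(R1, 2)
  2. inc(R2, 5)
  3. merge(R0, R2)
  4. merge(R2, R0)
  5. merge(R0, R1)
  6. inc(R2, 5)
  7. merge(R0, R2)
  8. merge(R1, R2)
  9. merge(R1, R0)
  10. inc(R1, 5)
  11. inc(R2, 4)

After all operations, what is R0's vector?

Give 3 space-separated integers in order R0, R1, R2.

Op 1: inc R1 by 2 -> R1=(0,2,0) value=2
Op 2: inc R2 by 5 -> R2=(0,0,5) value=5
Op 3: merge R0<->R2 -> R0=(0,0,5) R2=(0,0,5)
Op 4: merge R2<->R0 -> R2=(0,0,5) R0=(0,0,5)
Op 5: merge R0<->R1 -> R0=(0,2,5) R1=(0,2,5)
Op 6: inc R2 by 5 -> R2=(0,0,10) value=10
Op 7: merge R0<->R2 -> R0=(0,2,10) R2=(0,2,10)
Op 8: merge R1<->R2 -> R1=(0,2,10) R2=(0,2,10)
Op 9: merge R1<->R0 -> R1=(0,2,10) R0=(0,2,10)
Op 10: inc R1 by 5 -> R1=(0,7,10) value=17
Op 11: inc R2 by 4 -> R2=(0,2,14) value=16

Answer: 0 2 10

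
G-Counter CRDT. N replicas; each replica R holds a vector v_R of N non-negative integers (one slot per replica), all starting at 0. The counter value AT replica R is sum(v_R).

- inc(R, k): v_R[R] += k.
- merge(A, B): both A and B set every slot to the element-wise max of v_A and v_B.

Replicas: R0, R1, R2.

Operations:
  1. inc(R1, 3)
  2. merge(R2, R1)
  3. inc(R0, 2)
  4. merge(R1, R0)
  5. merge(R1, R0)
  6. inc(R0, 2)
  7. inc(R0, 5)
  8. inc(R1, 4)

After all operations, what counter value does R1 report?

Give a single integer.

Op 1: inc R1 by 3 -> R1=(0,3,0) value=3
Op 2: merge R2<->R1 -> R2=(0,3,0) R1=(0,3,0)
Op 3: inc R0 by 2 -> R0=(2,0,0) value=2
Op 4: merge R1<->R0 -> R1=(2,3,0) R0=(2,3,0)
Op 5: merge R1<->R0 -> R1=(2,3,0) R0=(2,3,0)
Op 6: inc R0 by 2 -> R0=(4,3,0) value=7
Op 7: inc R0 by 5 -> R0=(9,3,0) value=12
Op 8: inc R1 by 4 -> R1=(2,7,0) value=9

Answer: 9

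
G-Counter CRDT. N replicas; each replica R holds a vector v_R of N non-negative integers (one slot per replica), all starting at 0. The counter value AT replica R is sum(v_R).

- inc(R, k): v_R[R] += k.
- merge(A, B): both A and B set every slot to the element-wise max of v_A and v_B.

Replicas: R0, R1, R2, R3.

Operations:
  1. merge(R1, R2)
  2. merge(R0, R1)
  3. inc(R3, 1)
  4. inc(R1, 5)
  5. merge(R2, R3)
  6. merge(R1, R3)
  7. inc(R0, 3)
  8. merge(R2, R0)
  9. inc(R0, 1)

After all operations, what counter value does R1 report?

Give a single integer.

Answer: 6

Derivation:
Op 1: merge R1<->R2 -> R1=(0,0,0,0) R2=(0,0,0,0)
Op 2: merge R0<->R1 -> R0=(0,0,0,0) R1=(0,0,0,0)
Op 3: inc R3 by 1 -> R3=(0,0,0,1) value=1
Op 4: inc R1 by 5 -> R1=(0,5,0,0) value=5
Op 5: merge R2<->R3 -> R2=(0,0,0,1) R3=(0,0,0,1)
Op 6: merge R1<->R3 -> R1=(0,5,0,1) R3=(0,5,0,1)
Op 7: inc R0 by 3 -> R0=(3,0,0,0) value=3
Op 8: merge R2<->R0 -> R2=(3,0,0,1) R0=(3,0,0,1)
Op 9: inc R0 by 1 -> R0=(4,0,0,1) value=5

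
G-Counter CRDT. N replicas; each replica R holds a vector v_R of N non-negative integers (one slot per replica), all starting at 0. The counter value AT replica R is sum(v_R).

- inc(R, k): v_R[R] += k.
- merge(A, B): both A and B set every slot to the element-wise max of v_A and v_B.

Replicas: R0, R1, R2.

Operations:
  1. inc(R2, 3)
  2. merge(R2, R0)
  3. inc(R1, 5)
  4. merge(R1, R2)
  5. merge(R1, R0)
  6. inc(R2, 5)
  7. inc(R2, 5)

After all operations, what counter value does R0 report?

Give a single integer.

Op 1: inc R2 by 3 -> R2=(0,0,3) value=3
Op 2: merge R2<->R0 -> R2=(0,0,3) R0=(0,0,3)
Op 3: inc R1 by 5 -> R1=(0,5,0) value=5
Op 4: merge R1<->R2 -> R1=(0,5,3) R2=(0,5,3)
Op 5: merge R1<->R0 -> R1=(0,5,3) R0=(0,5,3)
Op 6: inc R2 by 5 -> R2=(0,5,8) value=13
Op 7: inc R2 by 5 -> R2=(0,5,13) value=18

Answer: 8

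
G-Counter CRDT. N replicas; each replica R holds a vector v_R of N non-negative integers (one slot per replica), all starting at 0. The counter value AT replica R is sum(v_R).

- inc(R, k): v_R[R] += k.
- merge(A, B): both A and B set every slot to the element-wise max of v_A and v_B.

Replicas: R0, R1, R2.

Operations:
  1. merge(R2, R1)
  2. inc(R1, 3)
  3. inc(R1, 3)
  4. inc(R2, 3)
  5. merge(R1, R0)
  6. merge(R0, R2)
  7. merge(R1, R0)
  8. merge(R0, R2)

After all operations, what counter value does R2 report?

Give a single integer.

Op 1: merge R2<->R1 -> R2=(0,0,0) R1=(0,0,0)
Op 2: inc R1 by 3 -> R1=(0,3,0) value=3
Op 3: inc R1 by 3 -> R1=(0,6,0) value=6
Op 4: inc R2 by 3 -> R2=(0,0,3) value=3
Op 5: merge R1<->R0 -> R1=(0,6,0) R0=(0,6,0)
Op 6: merge R0<->R2 -> R0=(0,6,3) R2=(0,6,3)
Op 7: merge R1<->R0 -> R1=(0,6,3) R0=(0,6,3)
Op 8: merge R0<->R2 -> R0=(0,6,3) R2=(0,6,3)

Answer: 9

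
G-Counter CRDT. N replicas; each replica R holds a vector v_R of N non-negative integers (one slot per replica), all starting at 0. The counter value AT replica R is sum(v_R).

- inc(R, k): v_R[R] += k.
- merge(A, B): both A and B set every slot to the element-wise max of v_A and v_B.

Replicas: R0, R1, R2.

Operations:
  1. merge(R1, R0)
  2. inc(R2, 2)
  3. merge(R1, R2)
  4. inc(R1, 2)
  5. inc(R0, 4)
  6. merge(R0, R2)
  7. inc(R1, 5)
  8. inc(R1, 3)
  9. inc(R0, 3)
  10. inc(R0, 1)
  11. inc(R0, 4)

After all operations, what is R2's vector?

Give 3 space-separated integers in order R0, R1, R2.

Op 1: merge R1<->R0 -> R1=(0,0,0) R0=(0,0,0)
Op 2: inc R2 by 2 -> R2=(0,0,2) value=2
Op 3: merge R1<->R2 -> R1=(0,0,2) R2=(0,0,2)
Op 4: inc R1 by 2 -> R1=(0,2,2) value=4
Op 5: inc R0 by 4 -> R0=(4,0,0) value=4
Op 6: merge R0<->R2 -> R0=(4,0,2) R2=(4,0,2)
Op 7: inc R1 by 5 -> R1=(0,7,2) value=9
Op 8: inc R1 by 3 -> R1=(0,10,2) value=12
Op 9: inc R0 by 3 -> R0=(7,0,2) value=9
Op 10: inc R0 by 1 -> R0=(8,0,2) value=10
Op 11: inc R0 by 4 -> R0=(12,0,2) value=14

Answer: 4 0 2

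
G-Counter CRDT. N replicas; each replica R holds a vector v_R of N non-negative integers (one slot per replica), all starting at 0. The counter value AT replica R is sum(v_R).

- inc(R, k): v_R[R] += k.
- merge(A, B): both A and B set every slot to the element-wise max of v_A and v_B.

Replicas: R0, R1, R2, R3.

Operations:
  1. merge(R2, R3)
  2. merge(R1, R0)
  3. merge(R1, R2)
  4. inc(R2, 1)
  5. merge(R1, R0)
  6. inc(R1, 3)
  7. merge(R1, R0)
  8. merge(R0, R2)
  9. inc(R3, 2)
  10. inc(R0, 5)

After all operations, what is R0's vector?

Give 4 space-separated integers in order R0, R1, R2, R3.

Answer: 5 3 1 0

Derivation:
Op 1: merge R2<->R3 -> R2=(0,0,0,0) R3=(0,0,0,0)
Op 2: merge R1<->R0 -> R1=(0,0,0,0) R0=(0,0,0,0)
Op 3: merge R1<->R2 -> R1=(0,0,0,0) R2=(0,0,0,0)
Op 4: inc R2 by 1 -> R2=(0,0,1,0) value=1
Op 5: merge R1<->R0 -> R1=(0,0,0,0) R0=(0,0,0,0)
Op 6: inc R1 by 3 -> R1=(0,3,0,0) value=3
Op 7: merge R1<->R0 -> R1=(0,3,0,0) R0=(0,3,0,0)
Op 8: merge R0<->R2 -> R0=(0,3,1,0) R2=(0,3,1,0)
Op 9: inc R3 by 2 -> R3=(0,0,0,2) value=2
Op 10: inc R0 by 5 -> R0=(5,3,1,0) value=9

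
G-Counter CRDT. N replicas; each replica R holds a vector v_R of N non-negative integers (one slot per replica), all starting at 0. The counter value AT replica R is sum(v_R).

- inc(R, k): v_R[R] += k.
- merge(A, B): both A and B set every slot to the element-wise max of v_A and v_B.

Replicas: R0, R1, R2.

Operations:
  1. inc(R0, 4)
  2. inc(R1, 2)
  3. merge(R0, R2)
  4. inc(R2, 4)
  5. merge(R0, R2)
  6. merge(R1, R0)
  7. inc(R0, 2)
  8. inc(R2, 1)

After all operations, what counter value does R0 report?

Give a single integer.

Answer: 12

Derivation:
Op 1: inc R0 by 4 -> R0=(4,0,0) value=4
Op 2: inc R1 by 2 -> R1=(0,2,0) value=2
Op 3: merge R0<->R2 -> R0=(4,0,0) R2=(4,0,0)
Op 4: inc R2 by 4 -> R2=(4,0,4) value=8
Op 5: merge R0<->R2 -> R0=(4,0,4) R2=(4,0,4)
Op 6: merge R1<->R0 -> R1=(4,2,4) R0=(4,2,4)
Op 7: inc R0 by 2 -> R0=(6,2,4) value=12
Op 8: inc R2 by 1 -> R2=(4,0,5) value=9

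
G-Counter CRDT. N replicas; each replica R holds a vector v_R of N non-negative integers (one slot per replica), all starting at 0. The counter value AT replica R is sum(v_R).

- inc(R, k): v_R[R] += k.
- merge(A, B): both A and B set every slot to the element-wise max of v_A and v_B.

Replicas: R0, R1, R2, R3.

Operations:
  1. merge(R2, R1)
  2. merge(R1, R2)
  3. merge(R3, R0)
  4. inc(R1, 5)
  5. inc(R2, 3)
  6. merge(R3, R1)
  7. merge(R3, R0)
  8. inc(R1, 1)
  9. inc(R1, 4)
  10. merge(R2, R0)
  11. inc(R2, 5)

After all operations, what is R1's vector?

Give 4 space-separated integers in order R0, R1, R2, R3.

Answer: 0 10 0 0

Derivation:
Op 1: merge R2<->R1 -> R2=(0,0,0,0) R1=(0,0,0,0)
Op 2: merge R1<->R2 -> R1=(0,0,0,0) R2=(0,0,0,0)
Op 3: merge R3<->R0 -> R3=(0,0,0,0) R0=(0,0,0,0)
Op 4: inc R1 by 5 -> R1=(0,5,0,0) value=5
Op 5: inc R2 by 3 -> R2=(0,0,3,0) value=3
Op 6: merge R3<->R1 -> R3=(0,5,0,0) R1=(0,5,0,0)
Op 7: merge R3<->R0 -> R3=(0,5,0,0) R0=(0,5,0,0)
Op 8: inc R1 by 1 -> R1=(0,6,0,0) value=6
Op 9: inc R1 by 4 -> R1=(0,10,0,0) value=10
Op 10: merge R2<->R0 -> R2=(0,5,3,0) R0=(0,5,3,0)
Op 11: inc R2 by 5 -> R2=(0,5,8,0) value=13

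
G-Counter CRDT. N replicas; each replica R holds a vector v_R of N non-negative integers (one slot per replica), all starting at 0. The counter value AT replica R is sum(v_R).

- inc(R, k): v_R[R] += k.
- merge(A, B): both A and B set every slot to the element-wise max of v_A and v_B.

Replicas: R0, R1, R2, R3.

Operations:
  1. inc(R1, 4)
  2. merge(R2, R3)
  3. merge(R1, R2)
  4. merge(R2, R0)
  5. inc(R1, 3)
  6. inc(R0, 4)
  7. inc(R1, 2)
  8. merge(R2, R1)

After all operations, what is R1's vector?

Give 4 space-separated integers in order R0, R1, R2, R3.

Op 1: inc R1 by 4 -> R1=(0,4,0,0) value=4
Op 2: merge R2<->R3 -> R2=(0,0,0,0) R3=(0,0,0,0)
Op 3: merge R1<->R2 -> R1=(0,4,0,0) R2=(0,4,0,0)
Op 4: merge R2<->R0 -> R2=(0,4,0,0) R0=(0,4,0,0)
Op 5: inc R1 by 3 -> R1=(0,7,0,0) value=7
Op 6: inc R0 by 4 -> R0=(4,4,0,0) value=8
Op 7: inc R1 by 2 -> R1=(0,9,0,0) value=9
Op 8: merge R2<->R1 -> R2=(0,9,0,0) R1=(0,9,0,0)

Answer: 0 9 0 0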